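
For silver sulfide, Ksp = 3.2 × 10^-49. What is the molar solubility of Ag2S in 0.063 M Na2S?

Ag2S(s) ⇌ 2 Ag^+ + S^2-
Ksp = [Ag^+]^2[S^2-]
Let s be the molar solubility in this solution. [Ag^+] = 2s, [S^2-] = 0.063 + s ≈ 0.063 (since S^2- from Na2S dominates).
Ksp ≈ (2s)^2 × 0.063
s = 1.1 x 10^-24 M
Check: s = 1.1 × 10^-24 ≪ 0.063, so the approximation is valid.

s = 1.1 × 10^-24 M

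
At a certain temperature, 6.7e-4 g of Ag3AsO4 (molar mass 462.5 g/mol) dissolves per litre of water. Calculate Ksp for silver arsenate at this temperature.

Molar solubility s = (6.7 × 10^-4 g/L) / (462.5 g/mol) = 1.45 × 10^-6 M.
Ag3AsO4(s) <=> 3 Ag^+ + AsO4^3-
Let s = molar solubility. Then [Ag^+] = 3s and [AsO4^3-] = s.
Ksp = [Ag^+]^3[AsO4^3-]
So Ksp = (3s)^3 × s = 27s^4
Ksp = 27 × (1.45 × 10^-6)^4 = 1.2 × 10^-22

Ksp = 1.2e-22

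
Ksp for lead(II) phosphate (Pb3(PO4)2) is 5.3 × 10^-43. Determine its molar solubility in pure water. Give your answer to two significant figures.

Pb3(PO4)2(s) <=> 3 Pb^2+ + 2 PO4^3-
Ksp = [Pb^2+]^3[PO4^3-]^2
Let s = molar solubility. Then [Pb^2+] = 3s and [PO4^3-] = 2s.
Ksp = (3s)^3(2s)^2 = 108s^5
s^5 = 5.3 × 10^-43 / 108, so s = 1.4 × 10^-9 M

s = 1.4 x 10^-9 M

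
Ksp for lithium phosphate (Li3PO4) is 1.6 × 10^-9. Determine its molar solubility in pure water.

s ≈ 2.8 x 10^-3 M

Li3PO4(s) ⇌ 3 Li^+ + PO4^3-
Ksp = [Li^+]^3[PO4^3-]
With molar solubility s: [Li^+] = 3s, [PO4^3-] = s.
Substituting: Ksp = (3s)^3s = 27s^4
s = (1.6 × 10^-9 / 27)^(1/4) = 2.8 × 10^-3 M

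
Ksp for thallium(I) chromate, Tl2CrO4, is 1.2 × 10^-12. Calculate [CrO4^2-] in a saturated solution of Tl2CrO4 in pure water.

Tl2CrO4(s) ⇌ 2 Tl^+(aq) + CrO4^2-(aq)
Ksp = [Tl^+]^2[CrO4^2-]
If s mol/L of Tl2CrO4 dissolves, [Tl^+] = 2s and [CrO4^2-] = s.
Ksp = (2s)^2s = 4s^3
Solving, s = (1.2 × 10^-12/4)^(1/3) = 6.69 × 10^-5 M
[CrO4^2-] = s = 6.7 × 10^-5 M

6.7 × 10^-5 M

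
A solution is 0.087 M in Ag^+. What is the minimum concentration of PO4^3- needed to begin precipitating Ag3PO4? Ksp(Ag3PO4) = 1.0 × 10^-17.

Ag3PO4(s) <=> 3 Ag^+ + PO4^3-
Ksp = [Ag^+]^3[PO4^3-]
Precipitation begins when Q = Ksp. With [Ag^+] = 0.087 M:
1.0 × 10^-17 = (0.087)^3 × [PO4^3-]
[PO4^3-] = (1.0 × 10^-17 / 6.59 × 10^-4) = 1.5 × 10^-14 M

[PO4^3-] = 1.5 × 10^-14 M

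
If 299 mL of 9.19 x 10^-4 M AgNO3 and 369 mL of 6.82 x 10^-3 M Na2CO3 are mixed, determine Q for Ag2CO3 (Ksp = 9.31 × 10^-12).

Q = 6.37 × 10^-10

Total volume = 299 + 369 = 668 mL.
[Ag^+] = 9.19 × 10^-4 × (299/668) = 4.113 × 10^-4 M
[CO3^2-] = 6.82 × 10^-3 × (369/668) = 3.767 x 10^-3 M
Ag2CO3(s) <=> 2 Ag^+(aq) + CO3^2-(aq), so Q = [Ag^+]^2[CO3^2-]
Q = (4.113 × 10^-4)^2(3.767 x 10^-3) = 6.37 × 10^-10
Q > Ksp, so Ag2CO3 will precipitate.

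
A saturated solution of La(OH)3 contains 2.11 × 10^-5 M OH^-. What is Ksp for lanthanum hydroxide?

La(OH)3(s) <=> La^3+ + 3 OH^-
Stoichiometry gives [La^3+] = (1/3)[OH^-] = 7.033 × 10^-6 M.
Ksp = [La^3+][OH^-]^3
Ksp = 7.033 × 10^-6 × (2.11 × 10^-5)^3 = 6.61 × 10^-20

6.61e-20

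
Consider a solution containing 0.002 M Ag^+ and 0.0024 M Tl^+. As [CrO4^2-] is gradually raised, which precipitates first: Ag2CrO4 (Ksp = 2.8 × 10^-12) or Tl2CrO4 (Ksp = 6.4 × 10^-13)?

Each salt begins to precipitate when Q = Ksp, i.e. when [CrO4^2-] reaches its threshold.
For Ag2CrO4: 2.8 × 10^-12 = (0.002)^2 × [CrO4^2-]  ⇒  [CrO4^2-] = 7.0 × 10^-7 M.
For Tl2CrO4: 6.4 × 10^-13 = (0.0024)^2 × [CrO4^2-]  ⇒  [CrO4^2-] = 1.1 x 10^-7 M.
The salt with the lower threshold [CrO4^2-] precipitates first: Tl2CrO4.

Tl2CrO4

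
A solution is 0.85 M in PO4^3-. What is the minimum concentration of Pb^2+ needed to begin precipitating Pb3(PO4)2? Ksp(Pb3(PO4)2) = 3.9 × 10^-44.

[Pb^2+] ≈ 3.8 × 10^-15 M

Pb3(PO4)2(s) <=> 3 Pb^2+ + 2 PO4^3-
Ksp = [Pb^2+]^3[PO4^3-]^2
Precipitation begins when Q = Ksp. With [PO4^3-] = 0.85 M:
3.9 × 10^-44 = (0.85)^2 × [Pb^2+]^3
[Pb^2+] = (3.9 × 10^-44 / 7.23 × 10^-1)^(1/3) = 3.8 × 10^-15 M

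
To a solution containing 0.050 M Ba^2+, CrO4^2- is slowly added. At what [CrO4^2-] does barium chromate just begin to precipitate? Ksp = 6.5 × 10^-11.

1.3e-9 M

BaCrO4(s) <=> Ba^2+(aq) + CrO4^2-(aq)
Ksp = [Ba^2+][CrO4^2-]
Precipitation begins when Q = Ksp. With [Ba^2+] = 0.050 M:
6.5 × 10^-11 = (0.050) × [CrO4^2-]
[CrO4^2-] = (6.5 × 10^-11 / 5.0 × 10^-2) = 1.3 x 10^-9 M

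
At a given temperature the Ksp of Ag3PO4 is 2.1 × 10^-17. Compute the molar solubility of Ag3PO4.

Ag3PO4(s) ⇌ 3 Ag^+ + PO4^3-
Ksp = [Ag^+]^3[PO4^3-]
For each mole of Ag3PO4 that dissolves: [Ag^+] = 3s, [PO4^3-] = s.
So Ksp = (3s)^3 × s = 27s^4
Solving, s = (2.1 × 10^-17/27)^(1/4) = 3.0 × 10^-5 M

s ≈ 3.0 x 10^-5 M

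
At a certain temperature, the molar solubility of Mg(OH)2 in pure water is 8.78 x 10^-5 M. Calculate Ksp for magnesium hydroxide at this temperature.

Mg(OH)2(s) <=> Mg^2+(aq) + 2 OH^-(aq)
If s mol/L of Mg(OH)2 dissolves, [Mg^2+] = s and [OH^-] = 2s.
Ksp = [Mg^2+][OH^-]^2
Substituting: Ksp = s(2s)^2 = 4s^3
Ksp = 4 × (8.78 x 10^-5)^3 = 2.71 x 10^-12

Ksp = 2.71 × 10^-12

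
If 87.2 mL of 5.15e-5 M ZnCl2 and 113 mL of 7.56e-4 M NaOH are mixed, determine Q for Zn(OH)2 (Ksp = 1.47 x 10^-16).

Total volume = 87.2 + 113 = 200.2 mL.
[Zn^2+] = 5.15 × 10^-5 × (87.2/200.2) = 2.243 x 10^-5 M
[OH^-] = 7.56 × 10^-4 × (113/200.2) = 4.267 × 10^-4 M
Zn(OH)2(s) <=> Zn^2+(aq) + 2 OH^-(aq), so Q = [Zn^2+][OH^-]^2
Q = (2.243 x 10^-5)(4.267 × 10^-4)^2 = 4.08 × 10^-12
Q > Ksp, so Zn(OH)2 will precipitate.

Q ≈ 4.08e-12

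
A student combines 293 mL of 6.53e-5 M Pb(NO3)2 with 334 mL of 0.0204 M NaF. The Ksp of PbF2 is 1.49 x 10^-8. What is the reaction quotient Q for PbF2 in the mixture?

3.60 x 10^-9

Total volume = 293 + 334 = 627 mL.
[Pb^2+] = 6.53 × 10^-5 × (293/627) = 3.051 × 10^-5 M
[F^-] = 2.04 × 10^-2 × (334/627) = 1.087 x 10^-2 M
PbF2(s) ⇌ Pb^2+(aq) + 2 F^-(aq), so Q = [Pb^2+][F^-]^2
Q = (3.051 x 10^-5)(1.087 × 10^-2)^2 = 3.60 × 10^-9
Q < Ksp, so no precipitate of PbF2 forms.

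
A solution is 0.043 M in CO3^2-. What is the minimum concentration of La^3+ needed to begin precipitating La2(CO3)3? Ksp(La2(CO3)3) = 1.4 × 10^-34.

[La^3+] ≈ 1.3 × 10^-15 M

La2(CO3)3(s) ⇌ 2 La^3+(aq) + 3 CO3^2-(aq)
Ksp = [La^3+]^2[CO3^2-]^3
Precipitation begins when Q = Ksp. With [CO3^2-] = 0.043 M:
1.4 × 10^-34 = (0.043)^3 × [La^3+]^2
[La^3+] = (1.4 × 10^-34 / 7.95 × 10^-5)^(1/2) = 1.3 × 10^-15 M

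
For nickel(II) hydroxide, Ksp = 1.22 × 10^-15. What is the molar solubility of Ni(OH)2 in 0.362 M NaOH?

s ≈ 9.31 x 10^-15 M

Ni(OH)2(s) ⇌ Ni^2+(aq) + 2 OH^-(aq)
Ksp = [Ni^2+][OH^-]^2
If s mol/L dissolves here, [Ni^2+] = s, [OH^-] = 0.362 + 2s ≈ 0.362 (since OH^- from NaOH dominates).
Ksp ≈ s × (0.362)^2
s = 9.31 × 10^-15 M
Check: 2s = 1.9 × 10^-14 ≪ 0.362, so the approximation is valid.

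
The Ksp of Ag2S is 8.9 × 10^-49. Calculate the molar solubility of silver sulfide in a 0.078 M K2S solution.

1.7e-24 M

Ag2S(s) ⇌ 2 Ag^+ + S^2-
Ksp = [Ag^+]^2[S^2-]
Let s = moles of Ag2S that dissolve per litre. [Ag^+] = 2s, [S^2-] = 0.078 + s ≈ 0.078 (Ksp is small, so little additional dissolves).
Ksp ≈ (2s)^2 × 0.078
s = 1.7 x 10^-24 M
Check: s = 1.7 × 10^-24 ≪ 0.078, so the approximation is valid.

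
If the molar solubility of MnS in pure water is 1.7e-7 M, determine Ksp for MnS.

Ksp = 2.9 × 10^-14

MnS(s) <=> Mn^2+(aq) + S^2-(aq)
Let s = molar solubility. Then [Mn^2+] = s and [S^2-] = s.
Ksp = [Mn^2+][S^2-]
Ksp = (s)(s) = s^2
Ksp = (1.7 x 10^-7)^2 = 2.9 x 10^-14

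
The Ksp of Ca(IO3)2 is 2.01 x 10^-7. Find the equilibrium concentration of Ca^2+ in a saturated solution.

Ca(IO3)2(s) <=> Ca^2+(aq) + 2 IO3^-(aq)
Ksp = [Ca^2+][IO3^-]^2
If s mol/L of Ca(IO3)2 dissolves, [Ca^2+] = s and [IO3^-] = 2s.
So Ksp = s × (2s)^2 = 4s^3
s = (2.01 x 10^-7 / 4)^(1/3) = 3.690 × 10^-3 M
[Ca^2+] = s = 3.69 × 10^-3 M

[Ca^2+] = 3.69 × 10^-3 M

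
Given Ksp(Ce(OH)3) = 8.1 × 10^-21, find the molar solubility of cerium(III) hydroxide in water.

Ce(OH)3(s) <=> Ce^3+(aq) + 3 OH^-(aq)
Ksp = [Ce^3+][OH^-]^3
With molar solubility s: [Ce^3+] = s, [OH^-] = 3s.
Ksp = s(3s)^3 = 27s^4
s = (8.1 × 10^-21 / 27)^(1/4) = 4.2 × 10^-6 M

4.2e-6 M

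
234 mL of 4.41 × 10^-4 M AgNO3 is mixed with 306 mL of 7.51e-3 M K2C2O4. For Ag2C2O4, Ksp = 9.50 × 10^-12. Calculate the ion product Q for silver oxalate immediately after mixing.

Q ≈ 1.55 × 10^-10

Total volume = 234 + 306 = 540 mL.
[Ag^+] = 4.41 x 10^-4 × (234/540) = 1.911 × 10^-4 M
[C2O4^2-] = 7.51 × 10^-3 × (306/540) = 4.256 x 10^-3 M
Ag2C2O4(s) ⇌ 2 Ag^+(aq) + C2O4^2-(aq), so Q = [Ag^+]^2[C2O4^2-]
Q = (1.911 × 10^-4)^2(4.256 x 10^-3) = 1.55 × 10^-10
Q > Ksp, so Ag2C2O4 will precipitate.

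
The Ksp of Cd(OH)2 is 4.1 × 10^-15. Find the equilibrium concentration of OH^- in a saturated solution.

Cd(OH)2(s) <=> Cd^2+ + 2 OH^-
Ksp = [Cd^2+][OH^-]^2
With molar solubility s: [Cd^2+] = s, [OH^-] = 2s.
So Ksp = s × (2s)^2 = 4s^3
Solving, s = (4.1 × 10^-15/4)^(1/3) = 1.01 × 10^-5 M
[OH^-] = 2s = 2.0 × 10^-5 M

[OH^-] = 2.0 × 10^-5 M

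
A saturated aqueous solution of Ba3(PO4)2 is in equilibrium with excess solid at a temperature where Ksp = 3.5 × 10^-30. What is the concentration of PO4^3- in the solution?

Ba3(PO4)2(s) <=> 3 Ba^2+ + 2 PO4^3-
Ksp = [Ba^2+]^3[PO4^3-]^2
For each mole of Ba3(PO4)2 that dissolves: [Ba^2+] = 3s, [PO4^3-] = 2s.
Ksp = (3s)^3(2s)^2 = 108s^5
s = (3.5 × 10^-30 / 108)^(1/5) = 5.04 × 10^-7 M
[PO4^3-] = 2s = 1.0 x 10^-6 M

[PO4^3-] = 1.0e-6 M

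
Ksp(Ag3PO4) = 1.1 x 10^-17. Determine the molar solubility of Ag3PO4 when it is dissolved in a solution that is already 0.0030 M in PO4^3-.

Ag3PO4(s) ⇌ 3 Ag^+ + PO4^3-
Ksp = [Ag^+]^3[PO4^3-]
Let s be the molar solubility in this solution. [Ag^+] = 3s, [PO4^3-] = 0.0030 + s ≈ 0.0030 (since the PO4^3- already present dominates).
Ksp ≈ (3s)^3 × 0.0030
s = 5.1 x 10^-6 M
Check: s = 5.1 x 10^-6 ≪ 0.0030, so the approximation is valid.

5.1 × 10^-6 M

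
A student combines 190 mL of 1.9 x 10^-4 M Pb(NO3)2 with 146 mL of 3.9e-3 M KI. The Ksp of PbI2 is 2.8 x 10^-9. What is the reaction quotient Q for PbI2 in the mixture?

Total volume = 190 + 146 = 336 mL.
[Pb^2+] = 1.9 × 10^-4 × (190/336) = 1.07 × 10^-4 M
[I^-] = 3.9 × 10^-3 × (146/336) = 1.69 × 10^-3 M
PbI2(s) <=> Pb^2+(aq) + 2 I^-(aq), so Q = [Pb^2+][I^-]^2
Q = (1.07 × 10^-4)(1.69 × 10^-3)^2 = 3.1 × 10^-10
Q < Ksp, so no precipitate of PbI2 forms.

3.1 × 10^-10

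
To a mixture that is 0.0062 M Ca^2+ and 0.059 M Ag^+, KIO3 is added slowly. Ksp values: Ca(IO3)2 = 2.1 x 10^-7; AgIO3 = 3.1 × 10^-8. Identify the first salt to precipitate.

Each salt begins to precipitate when Q = Ksp, i.e. when [IO3^-] reaches its threshold.
For Ca(IO3)2: 2.1 x 10^-7 = 0.0062 × [IO3^-]^2  ⇒  [IO3^-] = 5.8 × 10^-3 M.
For AgIO3: 3.1 × 10^-8 = 0.059 × [IO3^-]  ⇒  [IO3^-] = 5.3 x 10^-7 M.
The salt with the lower threshold [IO3^-] precipitates first: AgIO3.

AgIO3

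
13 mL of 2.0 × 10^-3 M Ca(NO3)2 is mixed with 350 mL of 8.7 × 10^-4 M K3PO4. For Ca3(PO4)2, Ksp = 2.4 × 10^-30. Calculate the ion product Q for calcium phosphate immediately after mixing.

Total volume = 13 + 350 = 363 mL.
[Ca^2+] = 2.0 × 10^-3 × (13/363) = 7.16 × 10^-5 M
[PO4^3-] = 8.7 x 10^-4 × (350/363) = 8.39 × 10^-4 M
Ca3(PO4)2(s) <=> 3 Ca^2+ + 2 PO4^3-, so Q = [Ca^2+]^3[PO4^3-]^2
Q = (7.16 × 10^-5)^3(8.39 x 10^-4)^2 = 2.6 x 10^-19
Q > Ksp, so Ca3(PO4)2 will precipitate.

Q = 2.6 x 10^-19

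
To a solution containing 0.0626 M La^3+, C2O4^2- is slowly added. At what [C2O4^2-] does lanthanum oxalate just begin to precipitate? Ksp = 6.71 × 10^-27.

La2(C2O4)3(s) ⇌ 2 La^3+ + 3 C2O4^2-
Ksp = [La^3+]^2[C2O4^2-]^3
Precipitation begins when Q = Ksp. With [La^3+] = 0.0626 M:
6.71 × 10^-27 = (0.0626)^2 × [C2O4^2-]^3
[C2O4^2-] = (6.71 × 10^-27 / 3.919 × 10^-3)^(1/3) = 1.20 x 10^-8 M

[C2O4^2-] = 1.20 x 10^-8 M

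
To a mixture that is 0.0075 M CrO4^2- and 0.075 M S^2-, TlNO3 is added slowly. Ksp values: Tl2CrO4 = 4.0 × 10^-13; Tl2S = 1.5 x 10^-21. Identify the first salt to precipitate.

Tl2S

Precipitation of each salt starts when its ion product equals its Ksp.
For Tl2CrO4: 4.0 × 10^-13 = 0.0075 × [Tl^+]^2  ⇒  [Tl^+] = 7.3 x 10^-6 M.
For Tl2S: 1.5 x 10^-21 = 0.075 × [Tl^+]^2  ⇒  [Tl^+] = 1.4 x 10^-10 M.
The salt with the lower threshold [Tl^+] precipitates first: Tl2S.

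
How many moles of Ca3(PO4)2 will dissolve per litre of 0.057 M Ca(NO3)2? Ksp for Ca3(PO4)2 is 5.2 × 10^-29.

Ca3(PO4)2(s) ⇌ 3 Ca^2+(aq) + 2 PO4^3-(aq)
Ksp = [Ca^2+]^3[PO4^3-]^2
If s mol/L dissolves here, [Ca^2+] = 0.057 + 3s ≈ 0.057, [PO4^3-] = 2s (common-ion effect: Ca^2+ is already 0.057 M).
Ksp ≈ (0.057)^3 × (2s)^2
s = 2.6 x 10^-13 M
Check: 3s = 7.9 × 10^-13 ≪ 0.057, so the approximation is valid.

s ≈ 2.6 x 10^-13 M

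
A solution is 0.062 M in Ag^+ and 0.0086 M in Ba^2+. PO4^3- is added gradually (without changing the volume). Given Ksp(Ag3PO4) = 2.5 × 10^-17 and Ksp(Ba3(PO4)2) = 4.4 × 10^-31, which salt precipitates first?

Ag3PO4

Precipitation of each salt starts when its ion product equals its Ksp.
For Ag3PO4: 2.5 × 10^-17 = (0.062)^3 × [PO4^3-]  ⇒  [PO4^3-] = 1.0 × 10^-13 M.
For Ba3(PO4)2: 4.4 × 10^-31 = (0.0086)^3 × [PO4^3-]^2  ⇒  [PO4^3-] = 8.3 x 10^-13 M.
The salt with the lower threshold [PO4^3-] precipitates first: Ag3PO4.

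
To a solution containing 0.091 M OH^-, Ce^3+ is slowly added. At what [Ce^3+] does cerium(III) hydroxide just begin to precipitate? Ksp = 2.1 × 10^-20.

2.8 × 10^-17 M

Ce(OH)3(s) ⇌ Ce^3+(aq) + 3 OH^-(aq)
Ksp = [Ce^3+][OH^-]^3
Precipitation begins when Q = Ksp. With [OH^-] = 0.091 M:
2.1 × 10^-20 = (0.091)^3 × [Ce^3+]
[Ce^3+] = (2.1 × 10^-20 / 7.54 x 10^-4) = 2.8 × 10^-17 M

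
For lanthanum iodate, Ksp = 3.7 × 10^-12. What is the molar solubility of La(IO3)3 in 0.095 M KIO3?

La(IO3)3(s) ⇌ La^3+ + 3 IO3^-
Ksp = [La^3+][IO3^-]^3
Let s = moles of La(IO3)3 that dissolve per litre. [La^3+] = s, [IO3^-] = 0.095 + 3s ≈ 0.095 (since IO3^- from KIO3 dominates).
Ksp ≈ s × (0.095)^3
s = 4.3 × 10^-9 M
Check: 3s = 1.3 × 10^-8 ≪ 0.095, so the approximation is valid.

s = 4.3 × 10^-9 M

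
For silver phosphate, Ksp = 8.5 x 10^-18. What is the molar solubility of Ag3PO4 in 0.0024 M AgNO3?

s = 6.1 x 10^-10 M

Ag3PO4(s) ⇌ 3 Ag^+(aq) + PO4^3-(aq)
Ksp = [Ag^+]^3[PO4^3-]
If s mol/L dissolves here, [Ag^+] = 0.0024 + 3s ≈ 0.0024, [PO4^3-] = s (common-ion effect: Ag^+ is already 0.0024 M).
Ksp ≈ (0.0024)^3 × s
s = 6.1 x 10^-10 M
Check: 3s = 1.8 × 10^-9 ≪ 0.0024, so the approximation is valid.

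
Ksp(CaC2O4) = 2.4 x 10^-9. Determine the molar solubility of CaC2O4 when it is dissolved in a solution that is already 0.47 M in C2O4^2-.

5.1e-9 M

CaC2O4(s) ⇌ Ca^2+ + C2O4^2-
Ksp = [Ca^2+][C2O4^2-]
If s mol/L dissolves here, [Ca^2+] = s, [C2O4^2-] = 0.47 + s ≈ 0.47 (common-ion effect: C2O4^2- is already 0.47 M).
Ksp ≈ s × 0.47
s = 5.1 x 10^-9 M
Check: s = 5.1 × 10^-9 ≪ 0.47, so the approximation is valid.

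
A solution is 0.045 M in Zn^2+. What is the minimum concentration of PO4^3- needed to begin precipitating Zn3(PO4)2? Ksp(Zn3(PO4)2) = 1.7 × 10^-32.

[PO4^3-] ≈ 1.4e-14 M

Zn3(PO4)2(s) <=> 3 Zn^2+(aq) + 2 PO4^3-(aq)
Ksp = [Zn^2+]^3[PO4^3-]^2
Precipitation begins when Q = Ksp. With [Zn^2+] = 0.045 M:
1.7 × 10^-32 = (0.045)^3 × [PO4^3-]^2
[PO4^3-] = (1.7 × 10^-32 / 9.11 × 10^-5)^(1/2) = 1.4 × 10^-14 M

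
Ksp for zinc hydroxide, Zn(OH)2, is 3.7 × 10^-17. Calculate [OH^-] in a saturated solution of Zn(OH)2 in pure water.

[OH^-] = 4.2 × 10^-6 M

Zn(OH)2(s) ⇌ Zn^2+(aq) + 2 OH^-(aq)
Ksp = [Zn^2+][OH^-]^2
With molar solubility s: [Zn^2+] = s, [OH^-] = 2s.
So Ksp = s × (2s)^2 = 4s^3
s^3 = 3.7 × 10^-17 / 4, so s = 2.10 × 10^-6 M
[OH^-] = 2s = 4.2 × 10^-6 M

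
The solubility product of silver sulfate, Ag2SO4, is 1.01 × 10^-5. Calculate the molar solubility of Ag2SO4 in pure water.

s ≈ 1.36 × 10^-2 M

Ag2SO4(s) ⇌ 2 Ag^+(aq) + SO4^2-(aq)
Ksp = [Ag^+]^2[SO4^2-]
With molar solubility s: [Ag^+] = 2s, [SO4^2-] = s.
So Ksp = (2s)^2 × s = 4s^3
s^3 = 1.01 × 10^-5 / 4, so s = 1.36 × 10^-2 M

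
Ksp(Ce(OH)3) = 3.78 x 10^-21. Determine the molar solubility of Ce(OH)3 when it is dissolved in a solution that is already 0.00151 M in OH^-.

Ce(OH)3(s) ⇌ Ce^3+ + 3 OH^-
Ksp = [Ce^3+][OH^-]^3
Let s be the molar solubility in this solution. [Ce^3+] = s, [OH^-] = 0.00151 + 3s ≈ 0.00151 (common-ion effect: OH^- is already 0.00151 M).
Ksp ≈ s × (0.00151)^3
s = 1.10 × 10^-12 M
Check: 3s = 3.3 x 10^-12 ≪ 0.00151, so the approximation is valid.

1.10 x 10^-12 M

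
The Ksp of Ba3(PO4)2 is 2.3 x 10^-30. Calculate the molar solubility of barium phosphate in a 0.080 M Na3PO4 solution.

s ≈ 2.4 × 10^-10 M

Ba3(PO4)2(s) ⇌ 3 Ba^2+(aq) + 2 PO4^3-(aq)
Ksp = [Ba^2+]^3[PO4^3-]^2
Let s = moles of Ba3(PO4)2 that dissolve per litre. [Ba^2+] = 3s, [PO4^3-] = 0.080 + 2s ≈ 0.080 (Ksp is small, so little additional dissolves).
Ksp ≈ (3s)^3 × (0.080)^2
s = 2.4 × 10^-10 M
Check: 2s = 4.7 × 10^-10 ≪ 0.080, so the approximation is valid.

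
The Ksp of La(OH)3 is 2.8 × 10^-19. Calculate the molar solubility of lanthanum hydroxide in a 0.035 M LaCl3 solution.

s = 6.7 x 10^-7 M

La(OH)3(s) ⇌ La^3+ + 3 OH^-
Ksp = [La^3+][OH^-]^3
If s mol/L dissolves here, [La^3+] = 0.035 + s ≈ 0.035, [OH^-] = 3s (since La^3+ from LaCl3 dominates).
Ksp ≈ 0.035 × (3s)^3
s = 6.7 × 10^-7 M
Check: s = 6.7 × 10^-7 ≪ 0.035, so the approximation is valid.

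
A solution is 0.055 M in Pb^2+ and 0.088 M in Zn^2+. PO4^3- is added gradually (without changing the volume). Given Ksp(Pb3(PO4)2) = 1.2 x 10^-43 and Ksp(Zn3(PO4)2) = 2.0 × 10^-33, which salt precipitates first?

Pb3(PO4)2

Precipitation of each salt starts when its ion product equals its Ksp.
For Pb3(PO4)2: 1.2 x 10^-43 = (0.055)^3 × [PO4^3-]^2  ⇒  [PO4^3-] = 2.7 × 10^-20 M.
For Zn3(PO4)2: 2.0 × 10^-33 = (0.088)^3 × [PO4^3-]^2  ⇒  [PO4^3-] = 1.7 x 10^-15 M.
The salt with the lower threshold [PO4^3-] precipitates first: Pb3(PO4)2.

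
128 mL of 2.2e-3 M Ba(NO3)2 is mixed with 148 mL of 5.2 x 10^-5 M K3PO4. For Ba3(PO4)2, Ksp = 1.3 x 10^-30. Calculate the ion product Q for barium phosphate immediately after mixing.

Q ≈ 8.3e-19

Total volume = 128 + 148 = 276 mL.
[Ba^2+] = 2.2 × 10^-3 × (128/276) = 1.02 x 10^-3 M
[PO4^3-] = 5.2 × 10^-5 × (148/276) = 2.79 × 10^-5 M
Ba3(PO4)2(s) ⇌ 3 Ba^2+ + 2 PO4^3-, so Q = [Ba^2+]^3[PO4^3-]^2
Q = (1.02 × 10^-3)^3(2.79 x 10^-5)^2 = 8.3 × 10^-19
Q > Ksp, so Ba3(PO4)2 will precipitate.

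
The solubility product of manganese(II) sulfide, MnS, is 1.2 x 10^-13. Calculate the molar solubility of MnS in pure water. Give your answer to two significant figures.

MnS(s) <=> Mn^2+(aq) + S^2-(aq)
Ksp = [Mn^2+][S^2-]
If s mol/L of MnS dissolves, [Mn^2+] = s and [S^2-] = s.
Ksp = s × s = s^2
s = √(1.2 x 10^-13) = 3.5 × 10^-7 M

s = 3.5 x 10^-7 M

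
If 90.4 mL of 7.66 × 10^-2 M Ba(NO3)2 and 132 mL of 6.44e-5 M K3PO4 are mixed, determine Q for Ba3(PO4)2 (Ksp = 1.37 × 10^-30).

4.41 × 10^-14

Total volume = 90.4 + 132 = 222.4 mL.
[Ba^2+] = 7.66 × 10^-2 × (90.4/222.4) = 3.114 x 10^-2 M
[PO4^3-] = 6.44 × 10^-5 × (132/222.4) = 3.822 × 10^-5 M
Ba3(PO4)2(s) <=> 3 Ba^2+(aq) + 2 PO4^3-(aq), so Q = [Ba^2+]^3[PO4^3-]^2
Q = (3.114 x 10^-2)^3(3.822 x 10^-5)^2 = 4.41 x 10^-14
Q > Ksp, so Ba3(PO4)2 will precipitate.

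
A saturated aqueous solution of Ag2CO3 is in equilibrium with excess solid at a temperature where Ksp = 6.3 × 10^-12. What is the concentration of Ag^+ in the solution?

[Ag^+] ≈ 2.3e-4 M

Ag2CO3(s) ⇌ 2 Ag^+ + CO3^2-
Ksp = [Ag^+]^2[CO3^2-]
With molar solubility s: [Ag^+] = 2s, [CO3^2-] = s.
So Ksp = (2s)^2 × s = 4s^3
s = (6.3 × 10^-12 / 4)^(1/3) = 1.16 × 10^-4 M
[Ag^+] = 2s = 2.3 × 10^-4 M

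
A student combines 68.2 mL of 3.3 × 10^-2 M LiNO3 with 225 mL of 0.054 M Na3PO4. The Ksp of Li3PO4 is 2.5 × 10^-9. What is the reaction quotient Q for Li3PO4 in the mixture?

Total volume = 68.2 + 225 = 293.2 mL.
[Li^+] = 3.3 x 10^-2 × (68.2/293.2) = 7.68 × 10^-3 M
[PO4^3-] = 5.4 x 10^-2 × (225/293.2) = 4.14 x 10^-2 M
Li3PO4(s) ⇌ 3 Li^+(aq) + PO4^3-(aq), so Q = [Li^+]^3[PO4^3-]
Q = (7.68 × 10^-3)^3(4.14 × 10^-2) = 1.9 × 10^-8
Q > Ksp, so Li3PO4 will precipitate.

Q = 1.9 × 10^-8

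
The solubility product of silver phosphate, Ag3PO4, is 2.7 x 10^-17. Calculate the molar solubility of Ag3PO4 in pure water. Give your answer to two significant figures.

3.2 x 10^-5 M

Ag3PO4(s) <=> 3 Ag^+(aq) + PO4^3-(aq)
Ksp = [Ag^+]^3[PO4^3-]
If s mol/L of Ag3PO4 dissolves, [Ag^+] = 3s and [PO4^3-] = s.
Ksp = (3s)^3s = 27s^4
s = (2.7 x 10^-17 / 27)^(1/4) = 3.2 × 10^-5 M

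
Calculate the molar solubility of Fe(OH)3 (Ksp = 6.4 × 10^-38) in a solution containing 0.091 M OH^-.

8.5 x 10^-35 M

Fe(OH)3(s) ⇌ Fe^3+ + 3 OH^-
Ksp = [Fe^3+][OH^-]^3
If s mol/L dissolves here, [Fe^3+] = s, [OH^-] = 0.091 + 3s ≈ 0.091 (since the OH^- already present dominates).
Ksp ≈ s × (0.091)^3
s = 8.5 x 10^-35 M
Check: 3s = 2.5 x 10^-34 ≪ 0.091, so the approximation is valid.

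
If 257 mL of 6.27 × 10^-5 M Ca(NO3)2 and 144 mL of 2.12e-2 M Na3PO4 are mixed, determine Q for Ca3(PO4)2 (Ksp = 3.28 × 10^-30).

3.76 × 10^-18

Total volume = 257 + 144 = 401 mL.
[Ca^2+] = 6.27 x 10^-5 × (257/401) = 4.018 × 10^-5 M
[PO4^3-] = 2.12 × 10^-2 × (144/401) = 7.613 x 10^-3 M
Ca3(PO4)2(s) ⇌ 3 Ca^2+(aq) + 2 PO4^3-(aq), so Q = [Ca^2+]^3[PO4^3-]^2
Q = (4.018 × 10^-5)^3(7.613 x 10^-3)^2 = 3.76 × 10^-18
Q > Ksp, so Ca3(PO4)2 will precipitate.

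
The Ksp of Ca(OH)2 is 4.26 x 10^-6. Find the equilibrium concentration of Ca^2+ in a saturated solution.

Ca(OH)2(s) ⇌ Ca^2+ + 2 OH^-
Ksp = [Ca^2+][OH^-]^2
If s mol/L of Ca(OH)2 dissolves, [Ca^2+] = s and [OH^-] = 2s.
Ksp = s(2s)^2 = 4s^3
Solving, s = (4.26 x 10^-6/4)^(1/3) = 1.021 × 10^-2 M
[Ca^2+] = s = 1.02 × 10^-2 M

[Ca^2+] ≈ 1.02 x 10^-2 M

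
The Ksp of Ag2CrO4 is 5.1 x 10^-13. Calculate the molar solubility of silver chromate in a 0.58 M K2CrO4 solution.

Ag2CrO4(s) ⇌ 2 Ag^+ + CrO4^2-
Ksp = [Ag^+]^2[CrO4^2-]
Let s be the molar solubility in this solution. [Ag^+] = 2s, [CrO4^2-] = 0.58 + s ≈ 0.58 (since CrO4^2- from K2CrO4 dominates).
Ksp ≈ (2s)^2 × 0.58
s = 4.7 × 10^-7 M
Check: s = 4.7 × 10^-7 ≪ 0.58, so the approximation is valid.

4.7e-7 M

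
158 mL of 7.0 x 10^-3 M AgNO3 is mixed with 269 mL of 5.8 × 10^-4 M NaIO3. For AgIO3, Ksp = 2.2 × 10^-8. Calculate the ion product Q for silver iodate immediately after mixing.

Total volume = 158 + 269 = 427 mL.
[Ag^+] = 7.0 × 10^-3 × (158/427) = 2.59 x 10^-3 M
[IO3^-] = 5.8 x 10^-4 × (269/427) = 3.65 × 10^-4 M
AgIO3(s) ⇌ Ag^+(aq) + IO3^-(aq), so Q = [Ag^+][IO3^-]
Q = (2.59 × 10^-3)(3.65 x 10^-4) = 9.5 x 10^-7
Q > Ksp, so AgIO3 will precipitate.

Q = 9.5 × 10^-7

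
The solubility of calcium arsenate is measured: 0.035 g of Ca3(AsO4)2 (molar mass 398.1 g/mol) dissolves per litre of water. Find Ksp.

Molar solubility s = (3.5 x 10^-2 g/L) / (398.1 g/mol) = 8.79 x 10^-5 M.
Ca3(AsO4)2(s) <=> 3 Ca^2+ + 2 AsO4^3-
With molar solubility s: [Ca^2+] = 3s, [AsO4^3-] = 2s.
Ksp = [Ca^2+]^3[AsO4^3-]^2
Ksp = (3s)^3(2s)^2 = 108s^5
With s = 8.79 x 10^-5: Ksp = 5.7 x 10^-19

Ksp = 5.7 × 10^-19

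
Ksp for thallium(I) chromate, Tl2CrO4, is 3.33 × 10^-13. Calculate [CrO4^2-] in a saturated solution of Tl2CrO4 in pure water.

Tl2CrO4(s) <=> 2 Tl^+ + CrO4^2-
Ksp = [Tl^+]^2[CrO4^2-]
Let s = molar solubility. Then [Tl^+] = 2s and [CrO4^2-] = s.
Ksp = (2s)^2s = 4s^3
s = (3.33 × 10^-13 / 4)^(1/3) = 4.366 × 10^-5 M
[CrO4^2-] = s = 4.37 × 10^-5 M

[CrO4^2-] ≈ 4.37 × 10^-5 M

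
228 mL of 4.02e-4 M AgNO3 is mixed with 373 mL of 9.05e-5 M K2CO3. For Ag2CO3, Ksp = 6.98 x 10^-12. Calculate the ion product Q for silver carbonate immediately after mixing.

1.31 × 10^-12

Total volume = 228 + 373 = 601 mL.
[Ag^+] = 4.02 × 10^-4 × (228/601) = 1.525 × 10^-4 M
[CO3^2-] = 9.05 × 10^-5 × (373/601) = 5.617 x 10^-5 M
Ag2CO3(s) ⇌ 2 Ag^+ + CO3^2-, so Q = [Ag^+]^2[CO3^2-]
Q = (1.525 x 10^-4)^2(5.617 x 10^-5) = 1.31 x 10^-12
Q < Ksp, so no precipitate of Ag2CO3 forms.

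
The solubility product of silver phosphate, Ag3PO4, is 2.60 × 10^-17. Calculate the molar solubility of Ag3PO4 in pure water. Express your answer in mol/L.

s = 3.13 × 10^-5 M

Ag3PO4(s) ⇌ 3 Ag^+(aq) + PO4^3-(aq)
Ksp = [Ag^+]^3[PO4^3-]
For each mole of Ag3PO4 that dissolves: [Ag^+] = 3s, [PO4^3-] = s.
Ksp = (3s)^3s = 27s^4
s = (2.60 × 10^-17 / 27)^(1/4) = 3.13 x 10^-5 M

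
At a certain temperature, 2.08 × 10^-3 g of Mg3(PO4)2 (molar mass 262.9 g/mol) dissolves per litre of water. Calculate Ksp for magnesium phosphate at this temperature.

Molar solubility s = (2.08 x 10^-3 g/L) / (262.9 g/mol) = 7.912 × 10^-6 M.
Mg3(PO4)2(s) ⇌ 3 Mg^2+(aq) + 2 PO4^3-(aq)
With molar solubility s: [Mg^2+] = 3s, [PO4^3-] = 2s.
Ksp = [Mg^2+]^3[PO4^3-]^2
Ksp = (3s)^3(2s)^2 = 108s^5
With s = 7.912 × 10^-6: Ksp = 3.35 x 10^-24

Ksp = 3.35 × 10^-24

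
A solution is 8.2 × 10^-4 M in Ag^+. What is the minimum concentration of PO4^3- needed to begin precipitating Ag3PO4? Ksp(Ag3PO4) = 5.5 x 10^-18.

Ag3PO4(s) ⇌ 3 Ag^+(aq) + PO4^3-(aq)
Ksp = [Ag^+]^3[PO4^3-]
Precipitation begins when Q = Ksp. With [Ag^+] = 8.2 × 10^-4 M:
5.5 x 10^-18 = (8.2 × 10^-4)^3 × [PO4^3-]
[PO4^3-] = (5.5 x 10^-18 / 5.51 x 10^-10) = 1.0 x 10^-8 M

[PO4^3-] = 1.0e-8 M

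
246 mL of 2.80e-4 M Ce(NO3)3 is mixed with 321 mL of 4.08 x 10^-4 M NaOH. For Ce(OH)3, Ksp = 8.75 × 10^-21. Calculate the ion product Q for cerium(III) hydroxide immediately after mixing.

Q = 1.50 x 10^-15

Total volume = 246 + 321 = 567 mL.
[Ce^3+] = 2.80 × 10^-4 × (246/567) = 1.215 × 10^-4 M
[OH^-] = 4.08 × 10^-4 × (321/567) = 2.310 x 10^-4 M
Ce(OH)3(s) ⇌ Ce^3+ + 3 OH^-, so Q = [Ce^3+][OH^-]^3
Q = (1.215 × 10^-4)(2.310 × 10^-4)^3 = 1.50 x 10^-15
Q > Ksp, so Ce(OH)3 will precipitate.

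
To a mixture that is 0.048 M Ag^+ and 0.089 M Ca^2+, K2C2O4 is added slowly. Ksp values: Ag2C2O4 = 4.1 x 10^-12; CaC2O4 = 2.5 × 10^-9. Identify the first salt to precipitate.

Precipitation of each salt starts when its ion product equals its Ksp.
For Ag2C2O4: 4.1 x 10^-12 = (0.048)^2 × [C2O4^2-]  ⇒  [C2O4^2-] = 1.8 x 10^-9 M.
For CaC2O4: 2.5 × 10^-9 = 0.089 × [C2O4^2-]  ⇒  [C2O4^2-] = 2.8 × 10^-8 M.
The salt with the lower threshold [C2O4^2-] precipitates first: Ag2C2O4.

Ag2C2O4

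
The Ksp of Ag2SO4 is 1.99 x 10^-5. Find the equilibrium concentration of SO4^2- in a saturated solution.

[SO4^2-] ≈ 1.71e-2 M

Ag2SO4(s) ⇌ 2 Ag^+ + SO4^2-
Ksp = [Ag^+]^2[SO4^2-]
If s mol/L of Ag2SO4 dissolves, [Ag^+] = 2s and [SO4^2-] = s.
So Ksp = (2s)^2 × s = 4s^3
s = (1.99 x 10^-5 / 4)^(1/3) = 1.707 x 10^-2 M
[SO4^2-] = s = 1.71 × 10^-2 M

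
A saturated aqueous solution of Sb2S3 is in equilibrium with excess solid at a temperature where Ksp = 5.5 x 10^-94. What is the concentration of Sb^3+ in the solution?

[Sb^3+] ≈ 1.7e-19 M

Sb2S3(s) <=> 2 Sb^3+ + 3 S^2-
Ksp = [Sb^3+]^2[S^2-]^3
If s mol/L of Sb2S3 dissolves, [Sb^3+] = 2s and [S^2-] = 3s.
Ksp = (2s)^2(3s)^3 = 108s^5
Solving, s = (5.5 x 10^-94/108)^(1/5) = 8.74 × 10^-20 M
[Sb^3+] = 2s = 1.7 x 10^-19 M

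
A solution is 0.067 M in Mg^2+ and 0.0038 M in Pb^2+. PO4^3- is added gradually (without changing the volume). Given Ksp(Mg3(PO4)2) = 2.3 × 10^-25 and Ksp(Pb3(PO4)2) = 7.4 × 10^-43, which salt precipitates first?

Precipitation of each salt starts when its ion product equals its Ksp.
For Mg3(PO4)2: 2.3 × 10^-25 = (0.067)^3 × [PO4^3-]^2  ⇒  [PO4^3-] = 2.8 × 10^-11 M.
For Pb3(PO4)2: 7.4 × 10^-43 = (0.0038)^3 × [PO4^3-]^2  ⇒  [PO4^3-] = 3.7 × 10^-18 M.
The salt with the lower threshold [PO4^3-] precipitates first: Pb3(PO4)2.

Pb3(PO4)2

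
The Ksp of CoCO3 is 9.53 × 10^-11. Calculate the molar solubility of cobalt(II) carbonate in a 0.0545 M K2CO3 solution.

1.75 × 10^-9 M

CoCO3(s) <=> Co^2+ + CO3^2-
Ksp = [Co^2+][CO3^2-]
Let s = moles of CoCO3 that dissolve per litre. [Co^2+] = s, [CO3^2-] = 0.0545 + s ≈ 0.0545 (common-ion effect: CO3^2- is already 0.0545 M).
Ksp ≈ s × 0.0545
s = 1.75 x 10^-9 M
Check: s = 1.7 × 10^-9 ≪ 0.0545, so the approximation is valid.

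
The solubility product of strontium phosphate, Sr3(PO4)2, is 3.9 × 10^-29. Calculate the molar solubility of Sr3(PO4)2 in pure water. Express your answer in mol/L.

s = 8.2 × 10^-7 M

Sr3(PO4)2(s) <=> 3 Sr^2+(aq) + 2 PO4^3-(aq)
Ksp = [Sr^2+]^3[PO4^3-]^2
If s mol/L of Sr3(PO4)2 dissolves, [Sr^2+] = 3s and [PO4^3-] = 2s.
So Ksp = (3s)^3 × (2s)^2 = 108s^5
Solving, s = (3.9 × 10^-29/108)^(1/5) = 8.2 x 10^-7 M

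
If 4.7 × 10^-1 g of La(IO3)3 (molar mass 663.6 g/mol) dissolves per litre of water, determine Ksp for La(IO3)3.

Molar solubility s = (4.7 × 10^-1 g/L) / (663.6 g/mol) = 7.08 x 10^-4 M.
La(IO3)3(s) <=> La^3+ + 3 IO3^-
If s mol/L of La(IO3)3 dissolves, [La^3+] = s and [IO3^-] = 3s.
Ksp = [La^3+][IO3^-]^3
Ksp = s(3s)^3 = 27s^4
Ksp = 27 × (7.08 × 10^-4)^4 = 6.8 × 10^-12

6.8e-12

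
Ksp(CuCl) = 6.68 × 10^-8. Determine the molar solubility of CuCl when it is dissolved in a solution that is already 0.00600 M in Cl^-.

s = 1.11 × 10^-5 M

CuCl(s) ⇌ Cu^+ + Cl^-
Ksp = [Cu^+][Cl^-]
Let s be the molar solubility in this solution. [Cu^+] = s, [Cl^-] = 0.00600 + s ≈ 0.00600 (Ksp is small, so little additional dissolves).
Ksp ≈ s × 0.00600
s = 1.11 × 10^-5 M
Check: s = 1.1 x 10^-5 ≪ 0.00600, so the approximation is valid.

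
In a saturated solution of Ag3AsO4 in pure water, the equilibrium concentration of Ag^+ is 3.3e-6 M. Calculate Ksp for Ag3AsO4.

Ksp = 4.0e-23

Ag3AsO4(s) ⇌ 3 Ag^+(aq) + AsO4^3-(aq)
Stoichiometry gives [AsO4^3-] = (1/3)[Ag^+] = 1.10 × 10^-6 M.
Ksp = [Ag^+]^3[AsO4^3-]
Ksp = (3.3 × 10^-6)^3 × 1.10 × 10^-6 = 4.0 x 10^-23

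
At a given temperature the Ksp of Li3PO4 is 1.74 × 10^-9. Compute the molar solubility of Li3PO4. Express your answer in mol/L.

s ≈ 2.83 × 10^-3 M

Li3PO4(s) ⇌ 3 Li^+(aq) + PO4^3-(aq)
Ksp = [Li^+]^3[PO4^3-]
For each mole of Li3PO4 that dissolves: [Li^+] = 3s, [PO4^3-] = s.
So Ksp = (3s)^3 × s = 27s^4
s = (1.74 × 10^-9 / 27)^(1/4) = 2.83 × 10^-3 M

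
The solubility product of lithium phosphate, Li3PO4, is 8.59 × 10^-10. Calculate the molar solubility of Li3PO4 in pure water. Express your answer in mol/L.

s ≈ 2.37 × 10^-3 M

Li3PO4(s) <=> 3 Li^+(aq) + PO4^3-(aq)
Ksp = [Li^+]^3[PO4^3-]
If s mol/L of Li3PO4 dissolves, [Li^+] = 3s and [PO4^3-] = s.
Ksp = (3s)^3s = 27s^4
s = (8.59 × 10^-10 / 27)^(1/4) = 2.37 x 10^-3 M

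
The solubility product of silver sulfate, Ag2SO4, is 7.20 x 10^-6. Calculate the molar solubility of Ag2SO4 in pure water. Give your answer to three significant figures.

s = 1.22 x 10^-2 M

Ag2SO4(s) <=> 2 Ag^+ + SO4^2-
Ksp = [Ag^+]^2[SO4^2-]
For each mole of Ag2SO4 that dissolves: [Ag^+] = 2s, [SO4^2-] = s.
Ksp = (2s)^2s = 4s^3
s = (7.20 x 10^-6 / 4)^(1/3) = 1.22 × 10^-2 M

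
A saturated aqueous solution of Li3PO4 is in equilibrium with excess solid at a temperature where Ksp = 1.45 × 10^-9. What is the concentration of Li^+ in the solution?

8.12 x 10^-3 M

Li3PO4(s) ⇌ 3 Li^+ + PO4^3-
Ksp = [Li^+]^3[PO4^3-]
If s mol/L of Li3PO4 dissolves, [Li^+] = 3s and [PO4^3-] = s.
Ksp = (3s)^3s = 27s^4
Solving, s = (1.45 × 10^-9/27)^(1/4) = 2.707 × 10^-3 M
[Li^+] = 3s = 8.12 × 10^-3 M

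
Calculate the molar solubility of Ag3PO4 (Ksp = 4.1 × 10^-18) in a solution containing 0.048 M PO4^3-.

Ag3PO4(s) ⇌ 3 Ag^+ + PO4^3-
Ksp = [Ag^+]^3[PO4^3-]
Let s = moles of Ag3PO4 that dissolve per litre. [Ag^+] = 3s, [PO4^3-] = 0.048 + s ≈ 0.048 (common-ion effect: PO4^3- is already 0.048 M).
Ksp ≈ (3s)^3 × 0.048
s = 1.5 × 10^-6 M
Check: s = 1.5 × 10^-6 ≪ 0.048, so the approximation is valid.

s = 1.5 × 10^-6 M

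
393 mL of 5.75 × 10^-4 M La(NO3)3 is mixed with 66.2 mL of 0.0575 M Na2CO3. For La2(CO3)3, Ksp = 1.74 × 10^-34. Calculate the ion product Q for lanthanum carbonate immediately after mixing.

Total volume = 393 + 66.2 = 459.2 mL.
[La^3+] = 5.75 × 10^-4 × (393/459.2) = 4.921 × 10^-4 M
[CO3^2-] = 5.75 x 10^-2 × (66.2/459.2) = 8.289 × 10^-3 M
La2(CO3)3(s) ⇌ 2 La^3+(aq) + 3 CO3^2-(aq), so Q = [La^3+]^2[CO3^2-]^3
Q = (4.921 x 10^-4)^2(8.289 x 10^-3)^3 = 1.38 x 10^-13
Q > Ksp, so La2(CO3)3 will precipitate.

1.38e-13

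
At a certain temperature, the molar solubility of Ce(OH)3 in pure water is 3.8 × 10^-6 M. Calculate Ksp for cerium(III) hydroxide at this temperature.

5.6 × 10^-21

Ce(OH)3(s) ⇌ Ce^3+ + 3 OH^-
For each mole of Ce(OH)3 that dissolves: [Ce^3+] = s, [OH^-] = 3s.
Ksp = [Ce^3+][OH^-]^3
Ksp = s(3s)^3 = 27s^4
Ksp = 27 × (3.8 × 10^-6)^4 = 5.6 x 10^-21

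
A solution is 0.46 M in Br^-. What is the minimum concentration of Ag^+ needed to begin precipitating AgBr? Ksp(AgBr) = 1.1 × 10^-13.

2.4 × 10^-13 M

AgBr(s) ⇌ Ag^+ + Br^-
Ksp = [Ag^+][Br^-]
Precipitation begins when Q = Ksp. With [Br^-] = 0.46 M:
1.1 × 10^-13 = (0.46) × [Ag^+]
[Ag^+] = (1.1 × 10^-13 / 4.6 × 10^-1) = 2.4 × 10^-13 M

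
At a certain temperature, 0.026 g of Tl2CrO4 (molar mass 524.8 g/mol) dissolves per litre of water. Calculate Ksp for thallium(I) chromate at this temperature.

Ksp = 4.9 × 10^-13

Molar solubility s = (2.6 x 10^-2 g/L) / (524.8 g/mol) = 4.95 × 10^-5 M.
Tl2CrO4(s) ⇌ 2 Tl^+ + CrO4^2-
Let s = molar solubility. Then [Tl^+] = 2s and [CrO4^2-] = s.
Ksp = [Tl^+]^2[CrO4^2-]
Ksp = (2s)^2s = 4s^3
Ksp = 4 × (4.95 x 10^-5)^3 = 4.9 × 10^-13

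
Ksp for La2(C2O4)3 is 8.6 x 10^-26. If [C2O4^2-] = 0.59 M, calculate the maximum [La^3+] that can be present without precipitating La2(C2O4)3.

[La^3+] = 6.5 × 10^-13 M

La2(C2O4)3(s) ⇌ 2 La^3+(aq) + 3 C2O4^2-(aq)
Ksp = [La^3+]^2[C2O4^2-]^3
Precipitation begins when Q = Ksp. With [C2O4^2-] = 0.59 M:
8.6 x 10^-26 = (0.59)^3 × [La^3+]^2
[La^3+] = (8.6 x 10^-26 / 2.05 × 10^-1)^(1/2) = 6.5 x 10^-13 M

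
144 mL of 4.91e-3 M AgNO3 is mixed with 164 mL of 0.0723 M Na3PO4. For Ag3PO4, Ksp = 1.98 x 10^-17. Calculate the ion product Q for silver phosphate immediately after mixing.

Q = 4.66e-10

Total volume = 144 + 164 = 308 mL.
[Ag^+] = 4.91 × 10^-3 × (144/308) = 2.296 x 10^-3 M
[PO4^3-] = 7.23 × 10^-2 × (164/308) = 3.850 × 10^-2 M
Ag3PO4(s) <=> 3 Ag^+(aq) + PO4^3-(aq), so Q = [Ag^+]^3[PO4^3-]
Q = (2.296 x 10^-3)^3(3.850 × 10^-2) = 4.66 × 10^-10
Q > Ksp, so Ag3PO4 will precipitate.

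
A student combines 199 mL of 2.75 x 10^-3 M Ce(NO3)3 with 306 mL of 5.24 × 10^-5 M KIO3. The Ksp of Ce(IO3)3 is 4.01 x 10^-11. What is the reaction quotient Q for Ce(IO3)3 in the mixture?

3.47 × 10^-17

Total volume = 199 + 306 = 505 mL.
[Ce^3+] = 2.75 × 10^-3 × (199/505) = 1.084 × 10^-3 M
[IO3^-] = 5.24 x 10^-5 × (306/505) = 3.175 × 10^-5 M
Ce(IO3)3(s) ⇌ Ce^3+ + 3 IO3^-, so Q = [Ce^3+][IO3^-]^3
Q = (1.084 × 10^-3)(3.175 × 10^-5)^3 = 3.47 x 10^-17
Q < Ksp, so no precipitate of Ce(IO3)3 forms.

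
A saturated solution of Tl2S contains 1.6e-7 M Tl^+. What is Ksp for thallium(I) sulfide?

Tl2S(s) ⇌ 2 Tl^+(aq) + S^2-(aq)
Stoichiometry gives [S^2-] = (1/2)[Tl^+] = 8.00 x 10^-8 M.
Ksp = [Tl^+]^2[S^2-]
Ksp = (1.6 × 10^-7)^2 × 8.00 x 10^-8 = 2.0 × 10^-21

Ksp ≈ 2.0 × 10^-21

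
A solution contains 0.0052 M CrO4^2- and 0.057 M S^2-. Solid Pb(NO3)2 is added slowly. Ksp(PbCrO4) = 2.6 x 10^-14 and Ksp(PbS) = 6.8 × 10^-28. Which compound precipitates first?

Each salt begins to precipitate when Q = Ksp, i.e. when [Pb^2+] reaches its threshold.
For PbCrO4: 2.6 x 10^-14 = 0.0052 × [Pb^2+]  ⇒  [Pb^2+] = 5.0 x 10^-12 M.
For PbS: 6.8 × 10^-28 = 0.057 × [Pb^2+]  ⇒  [Pb^2+] = 1.2 x 10^-26 M.
The salt with the lower threshold [Pb^2+] precipitates first: PbS.

PbS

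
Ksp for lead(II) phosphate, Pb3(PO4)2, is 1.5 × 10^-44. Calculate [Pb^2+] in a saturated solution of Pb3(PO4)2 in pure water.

Pb3(PO4)2(s) ⇌ 3 Pb^2+(aq) + 2 PO4^3-(aq)
Ksp = [Pb^2+]^3[PO4^3-]^2
Let s = molar solubility. Then [Pb^2+] = 3s and [PO4^3-] = 2s.
Substituting: Ksp = (3s)^3(2s)^2 = 108s^5
s = (1.5 × 10^-44 / 108)^(1/5) = 6.74 × 10^-10 M
[Pb^2+] = 3s = 2.0 × 10^-9 M

2.0e-9 M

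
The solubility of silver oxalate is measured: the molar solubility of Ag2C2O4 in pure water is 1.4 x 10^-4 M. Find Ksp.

1.1 × 10^-11

Ag2C2O4(s) <=> 2 Ag^+(aq) + C2O4^2-(aq)
With molar solubility s: [Ag^+] = 2s, [C2O4^2-] = s.
Ksp = [Ag^+]^2[C2O4^2-]
Substituting: Ksp = (2s)^2s = 4s^3
Ksp = 4 × (1.4 × 10^-4)^3 = 1.1 × 10^-11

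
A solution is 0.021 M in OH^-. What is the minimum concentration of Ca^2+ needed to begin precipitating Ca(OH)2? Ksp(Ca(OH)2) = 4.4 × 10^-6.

Ca(OH)2(s) ⇌ Ca^2+ + 2 OH^-
Ksp = [Ca^2+][OH^-]^2
Precipitation begins when Q = Ksp. With [OH^-] = 0.021 M:
4.4 × 10^-6 = (0.021)^2 × [Ca^2+]
[Ca^2+] = (4.4 × 10^-6 / 4.41 × 10^-4) = 1.0 × 10^-2 M

1.0e-2 M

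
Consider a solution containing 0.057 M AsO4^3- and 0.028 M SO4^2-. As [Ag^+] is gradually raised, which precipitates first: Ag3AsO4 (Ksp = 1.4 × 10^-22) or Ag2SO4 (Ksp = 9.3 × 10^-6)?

Precipitation of each salt starts when its ion product equals its Ksp.
For Ag3AsO4: 1.4 × 10^-22 = 0.057 × [Ag^+]^3  ⇒  [Ag^+] = 1.3 × 10^-7 M.
For Ag2SO4: 9.3 × 10^-6 = 0.028 × [Ag^+]^2  ⇒  [Ag^+] = 1.8 × 10^-2 M.
The salt with the lower threshold [Ag^+] precipitates first: Ag3AsO4.

Ag3AsO4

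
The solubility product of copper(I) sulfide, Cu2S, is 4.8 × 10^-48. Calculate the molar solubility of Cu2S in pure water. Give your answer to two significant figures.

1.1 × 10^-16 M

Cu2S(s) <=> 2 Cu^+(aq) + S^2-(aq)
Ksp = [Cu^+]^2[S^2-]
Let s = molar solubility. Then [Cu^+] = 2s and [S^2-] = s.
Ksp = (2s)^2s = 4s^3
s = (4.8 × 10^-48 / 4)^(1/3) = 1.1 x 10^-16 M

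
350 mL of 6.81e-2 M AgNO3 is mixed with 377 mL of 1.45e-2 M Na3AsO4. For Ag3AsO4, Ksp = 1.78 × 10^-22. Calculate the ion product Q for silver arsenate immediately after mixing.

Total volume = 350 + 377 = 727 mL.
[Ag^+] = 6.81 × 10^-2 × (350/727) = 3.279 x 10^-2 M
[AsO4^3-] = 1.45 × 10^-2 × (377/727) = 7.519 × 10^-3 M
Ag3AsO4(s) ⇌ 3 Ag^+(aq) + AsO4^3-(aq), so Q = [Ag^+]^3[AsO4^3-]
Q = (3.279 × 10^-2)^3(7.519 x 10^-3) = 2.65 x 10^-7
Q > Ksp, so Ag3AsO4 will precipitate.

2.65e-7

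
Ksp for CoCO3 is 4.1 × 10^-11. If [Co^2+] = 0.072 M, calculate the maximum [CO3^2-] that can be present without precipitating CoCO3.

CoCO3(s) ⇌ Co^2+(aq) + CO3^2-(aq)
Ksp = [Co^2+][CO3^2-]
Precipitation begins when Q = Ksp. With [Co^2+] = 0.072 M:
4.1 × 10^-11 = (0.072) × [CO3^2-]
[CO3^2-] = (4.1 × 10^-11 / 7.2 x 10^-2) = 5.7 × 10^-10 M

5.7e-10 M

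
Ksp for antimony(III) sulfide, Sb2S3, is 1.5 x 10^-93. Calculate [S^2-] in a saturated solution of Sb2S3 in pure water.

Sb2S3(s) ⇌ 2 Sb^3+ + 3 S^2-
Ksp = [Sb^3+]^2[S^2-]^3
If s mol/L of Sb2S3 dissolves, [Sb^3+] = 2s and [S^2-] = 3s.
So Ksp = (2s)^2 × (3s)^3 = 108s^5
s = (1.5 x 10^-93 / 108)^(1/5) = 1.07 x 10^-19 M
[S^2-] = 3s = 3.2 × 10^-19 M

3.2 × 10^-19 M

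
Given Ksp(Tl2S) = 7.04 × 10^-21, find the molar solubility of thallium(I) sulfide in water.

s ≈ 1.21 × 10^-7 M

Tl2S(s) <=> 2 Tl^+ + S^2-
Ksp = [Tl^+]^2[S^2-]
Let s = molar solubility. Then [Tl^+] = 2s and [S^2-] = s.
Ksp = (2s)^2s = 4s^3
s = (7.04 × 10^-21 / 4)^(1/3) = 1.21 x 10^-7 M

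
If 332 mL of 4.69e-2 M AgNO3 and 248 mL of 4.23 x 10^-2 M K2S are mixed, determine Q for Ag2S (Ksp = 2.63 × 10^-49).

Q = 1.30e-5

Total volume = 332 + 248 = 580 mL.
[Ag^+] = 4.69 × 10^-2 × (332/580) = 2.685 × 10^-2 M
[S^2-] = 4.23 × 10^-2 × (248/580) = 1.809 × 10^-2 M
Ag2S(s) ⇌ 2 Ag^+(aq) + S^2-(aq), so Q = [Ag^+]^2[S^2-]
Q = (2.685 × 10^-2)^2(1.809 × 10^-2) = 1.30 × 10^-5
Q > Ksp, so Ag2S will precipitate.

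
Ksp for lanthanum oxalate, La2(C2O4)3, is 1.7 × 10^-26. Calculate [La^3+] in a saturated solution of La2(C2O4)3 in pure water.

La2(C2O4)3(s) <=> 2 La^3+ + 3 C2O4^2-
Ksp = [La^3+]^2[C2O4^2-]^3
Let s = molar solubility. Then [La^3+] = 2s and [C2O4^2-] = 3s.
Ksp = (2s)^2(3s)^3 = 108s^5
Solving, s = (1.7 × 10^-26/108)^(1/5) = 2.75 × 10^-6 M
[La^3+] = 2s = 5.5 x 10^-6 M

[La^3+] = 5.5 x 10^-6 M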